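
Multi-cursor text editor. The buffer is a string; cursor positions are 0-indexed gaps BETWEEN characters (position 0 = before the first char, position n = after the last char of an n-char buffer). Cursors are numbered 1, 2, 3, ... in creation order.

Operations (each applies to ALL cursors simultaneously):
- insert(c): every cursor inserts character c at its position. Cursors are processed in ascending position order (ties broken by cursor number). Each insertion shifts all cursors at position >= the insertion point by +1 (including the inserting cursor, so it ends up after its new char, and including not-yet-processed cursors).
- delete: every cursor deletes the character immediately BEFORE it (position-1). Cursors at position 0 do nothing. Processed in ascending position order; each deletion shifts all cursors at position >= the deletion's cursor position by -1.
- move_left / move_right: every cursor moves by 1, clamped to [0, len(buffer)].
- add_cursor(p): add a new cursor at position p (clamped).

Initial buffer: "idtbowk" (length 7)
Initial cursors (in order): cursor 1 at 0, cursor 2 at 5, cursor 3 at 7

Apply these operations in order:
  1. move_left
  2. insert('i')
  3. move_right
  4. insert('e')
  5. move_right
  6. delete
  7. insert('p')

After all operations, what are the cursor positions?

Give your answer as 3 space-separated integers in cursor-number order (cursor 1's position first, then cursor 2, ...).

Answer: 4 10 13

Derivation:
After op 1 (move_left): buffer="idtbowk" (len 7), cursors c1@0 c2@4 c3@6, authorship .......
After op 2 (insert('i')): buffer="iidtbiowik" (len 10), cursors c1@1 c2@6 c3@9, authorship 1....2..3.
After op 3 (move_right): buffer="iidtbiowik" (len 10), cursors c1@2 c2@7 c3@10, authorship 1....2..3.
After op 4 (insert('e')): buffer="iiedtbioewike" (len 13), cursors c1@3 c2@9 c3@13, authorship 1.1...2.2.3.3
After op 5 (move_right): buffer="iiedtbioewike" (len 13), cursors c1@4 c2@10 c3@13, authorship 1.1...2.2.3.3
After op 6 (delete): buffer="iietbioeik" (len 10), cursors c1@3 c2@8 c3@10, authorship 1.1..2.23.
After op 7 (insert('p')): buffer="iieptbioepikp" (len 13), cursors c1@4 c2@10 c3@13, authorship 1.11..2.223.3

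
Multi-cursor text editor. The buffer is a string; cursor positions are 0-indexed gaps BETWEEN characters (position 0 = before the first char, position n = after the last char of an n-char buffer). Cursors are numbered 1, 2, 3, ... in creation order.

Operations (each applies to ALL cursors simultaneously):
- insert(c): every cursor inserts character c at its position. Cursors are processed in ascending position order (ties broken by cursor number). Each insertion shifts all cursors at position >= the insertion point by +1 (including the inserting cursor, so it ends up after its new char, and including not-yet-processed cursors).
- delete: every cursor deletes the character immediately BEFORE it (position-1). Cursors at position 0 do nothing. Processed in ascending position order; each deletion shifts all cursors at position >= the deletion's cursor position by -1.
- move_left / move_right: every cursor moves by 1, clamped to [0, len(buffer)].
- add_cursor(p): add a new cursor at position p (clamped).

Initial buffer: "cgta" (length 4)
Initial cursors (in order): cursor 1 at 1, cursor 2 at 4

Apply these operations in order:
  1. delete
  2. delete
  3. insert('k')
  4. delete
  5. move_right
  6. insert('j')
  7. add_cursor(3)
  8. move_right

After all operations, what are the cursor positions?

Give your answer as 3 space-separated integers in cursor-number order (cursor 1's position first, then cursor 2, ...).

After op 1 (delete): buffer="gt" (len 2), cursors c1@0 c2@2, authorship ..
After op 2 (delete): buffer="g" (len 1), cursors c1@0 c2@1, authorship .
After op 3 (insert('k')): buffer="kgk" (len 3), cursors c1@1 c2@3, authorship 1.2
After op 4 (delete): buffer="g" (len 1), cursors c1@0 c2@1, authorship .
After op 5 (move_right): buffer="g" (len 1), cursors c1@1 c2@1, authorship .
After op 6 (insert('j')): buffer="gjj" (len 3), cursors c1@3 c2@3, authorship .12
After op 7 (add_cursor(3)): buffer="gjj" (len 3), cursors c1@3 c2@3 c3@3, authorship .12
After op 8 (move_right): buffer="gjj" (len 3), cursors c1@3 c2@3 c3@3, authorship .12

Answer: 3 3 3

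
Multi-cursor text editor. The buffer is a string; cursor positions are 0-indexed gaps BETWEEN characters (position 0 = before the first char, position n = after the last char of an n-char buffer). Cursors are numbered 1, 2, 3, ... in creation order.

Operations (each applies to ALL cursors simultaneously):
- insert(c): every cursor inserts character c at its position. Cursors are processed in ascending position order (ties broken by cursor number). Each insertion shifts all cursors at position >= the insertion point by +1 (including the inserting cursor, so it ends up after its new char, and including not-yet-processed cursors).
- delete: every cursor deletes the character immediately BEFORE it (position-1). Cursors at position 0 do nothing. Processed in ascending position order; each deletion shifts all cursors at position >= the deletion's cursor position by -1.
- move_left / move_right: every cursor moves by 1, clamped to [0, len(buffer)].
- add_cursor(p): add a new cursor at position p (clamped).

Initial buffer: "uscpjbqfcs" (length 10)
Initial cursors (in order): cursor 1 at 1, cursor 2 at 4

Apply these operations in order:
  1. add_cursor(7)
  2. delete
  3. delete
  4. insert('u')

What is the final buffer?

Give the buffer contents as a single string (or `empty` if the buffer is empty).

Answer: usujufcs

Derivation:
After op 1 (add_cursor(7)): buffer="uscpjbqfcs" (len 10), cursors c1@1 c2@4 c3@7, authorship ..........
After op 2 (delete): buffer="scjbfcs" (len 7), cursors c1@0 c2@2 c3@4, authorship .......
After op 3 (delete): buffer="sjfcs" (len 5), cursors c1@0 c2@1 c3@2, authorship .....
After op 4 (insert('u')): buffer="usujufcs" (len 8), cursors c1@1 c2@3 c3@5, authorship 1.2.3...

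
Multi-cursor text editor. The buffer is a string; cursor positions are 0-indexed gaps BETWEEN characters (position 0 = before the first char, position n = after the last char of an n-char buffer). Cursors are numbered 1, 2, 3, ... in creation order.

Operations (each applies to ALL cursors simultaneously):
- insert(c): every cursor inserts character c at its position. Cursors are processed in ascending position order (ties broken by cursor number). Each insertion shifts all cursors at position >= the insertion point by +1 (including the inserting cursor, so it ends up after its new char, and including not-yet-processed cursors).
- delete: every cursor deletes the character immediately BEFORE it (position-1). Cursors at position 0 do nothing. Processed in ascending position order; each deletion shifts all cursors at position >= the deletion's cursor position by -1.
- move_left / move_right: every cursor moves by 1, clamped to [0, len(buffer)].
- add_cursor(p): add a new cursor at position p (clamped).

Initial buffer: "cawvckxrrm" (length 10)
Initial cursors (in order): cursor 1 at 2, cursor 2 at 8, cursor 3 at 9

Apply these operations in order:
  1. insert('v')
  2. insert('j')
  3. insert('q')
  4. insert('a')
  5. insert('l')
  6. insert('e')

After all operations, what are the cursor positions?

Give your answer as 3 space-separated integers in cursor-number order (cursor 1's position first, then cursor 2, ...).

Answer: 8 20 27

Derivation:
After op 1 (insert('v')): buffer="cavwvckxrvrvm" (len 13), cursors c1@3 c2@10 c3@12, authorship ..1......2.3.
After op 2 (insert('j')): buffer="cavjwvckxrvjrvjm" (len 16), cursors c1@4 c2@12 c3@15, authorship ..11......22.33.
After op 3 (insert('q')): buffer="cavjqwvckxrvjqrvjqm" (len 19), cursors c1@5 c2@14 c3@18, authorship ..111......222.333.
After op 4 (insert('a')): buffer="cavjqawvckxrvjqarvjqam" (len 22), cursors c1@6 c2@16 c3@21, authorship ..1111......2222.3333.
After op 5 (insert('l')): buffer="cavjqalwvckxrvjqalrvjqalm" (len 25), cursors c1@7 c2@18 c3@24, authorship ..11111......22222.33333.
After op 6 (insert('e')): buffer="cavjqalewvckxrvjqalervjqalem" (len 28), cursors c1@8 c2@20 c3@27, authorship ..111111......222222.333333.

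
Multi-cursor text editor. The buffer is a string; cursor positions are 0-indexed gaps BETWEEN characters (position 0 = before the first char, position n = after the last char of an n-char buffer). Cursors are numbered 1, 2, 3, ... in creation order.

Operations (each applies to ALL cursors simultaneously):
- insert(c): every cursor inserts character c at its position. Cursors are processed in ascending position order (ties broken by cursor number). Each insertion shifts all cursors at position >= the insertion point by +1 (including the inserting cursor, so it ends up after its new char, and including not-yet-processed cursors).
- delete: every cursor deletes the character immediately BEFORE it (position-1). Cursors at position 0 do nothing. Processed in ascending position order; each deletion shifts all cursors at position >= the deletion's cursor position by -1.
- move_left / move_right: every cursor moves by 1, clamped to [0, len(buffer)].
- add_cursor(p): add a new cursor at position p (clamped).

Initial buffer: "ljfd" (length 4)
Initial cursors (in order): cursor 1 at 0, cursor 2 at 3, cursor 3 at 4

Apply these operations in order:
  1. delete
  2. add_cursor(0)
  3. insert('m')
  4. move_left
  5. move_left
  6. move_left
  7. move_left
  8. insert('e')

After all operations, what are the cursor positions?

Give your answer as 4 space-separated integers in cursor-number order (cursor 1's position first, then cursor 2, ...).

After op 1 (delete): buffer="lj" (len 2), cursors c1@0 c2@2 c3@2, authorship ..
After op 2 (add_cursor(0)): buffer="lj" (len 2), cursors c1@0 c4@0 c2@2 c3@2, authorship ..
After op 3 (insert('m')): buffer="mmljmm" (len 6), cursors c1@2 c4@2 c2@6 c3@6, authorship 14..23
After op 4 (move_left): buffer="mmljmm" (len 6), cursors c1@1 c4@1 c2@5 c3@5, authorship 14..23
After op 5 (move_left): buffer="mmljmm" (len 6), cursors c1@0 c4@0 c2@4 c3@4, authorship 14..23
After op 6 (move_left): buffer="mmljmm" (len 6), cursors c1@0 c4@0 c2@3 c3@3, authorship 14..23
After op 7 (move_left): buffer="mmljmm" (len 6), cursors c1@0 c4@0 c2@2 c3@2, authorship 14..23
After op 8 (insert('e')): buffer="eemmeeljmm" (len 10), cursors c1@2 c4@2 c2@6 c3@6, authorship 141423..23

Answer: 2 6 6 2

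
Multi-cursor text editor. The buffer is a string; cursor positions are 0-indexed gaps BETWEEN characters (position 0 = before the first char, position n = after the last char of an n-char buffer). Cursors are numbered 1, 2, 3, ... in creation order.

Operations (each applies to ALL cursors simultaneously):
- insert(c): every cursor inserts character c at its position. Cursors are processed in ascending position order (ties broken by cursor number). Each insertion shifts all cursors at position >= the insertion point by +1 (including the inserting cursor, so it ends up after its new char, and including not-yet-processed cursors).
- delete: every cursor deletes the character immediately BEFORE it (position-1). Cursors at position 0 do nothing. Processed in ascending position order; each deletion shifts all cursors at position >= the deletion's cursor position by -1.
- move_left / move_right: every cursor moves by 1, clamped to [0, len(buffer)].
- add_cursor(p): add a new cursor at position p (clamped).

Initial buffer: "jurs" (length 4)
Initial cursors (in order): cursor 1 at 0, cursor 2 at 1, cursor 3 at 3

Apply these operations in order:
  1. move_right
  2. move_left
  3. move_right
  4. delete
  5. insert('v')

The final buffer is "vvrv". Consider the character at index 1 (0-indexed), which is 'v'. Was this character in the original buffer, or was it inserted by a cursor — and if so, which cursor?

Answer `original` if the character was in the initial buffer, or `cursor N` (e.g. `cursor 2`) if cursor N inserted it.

Answer: cursor 2

Derivation:
After op 1 (move_right): buffer="jurs" (len 4), cursors c1@1 c2@2 c3@4, authorship ....
After op 2 (move_left): buffer="jurs" (len 4), cursors c1@0 c2@1 c3@3, authorship ....
After op 3 (move_right): buffer="jurs" (len 4), cursors c1@1 c2@2 c3@4, authorship ....
After op 4 (delete): buffer="r" (len 1), cursors c1@0 c2@0 c3@1, authorship .
After op 5 (insert('v')): buffer="vvrv" (len 4), cursors c1@2 c2@2 c3@4, authorship 12.3
Authorship (.=original, N=cursor N): 1 2 . 3
Index 1: author = 2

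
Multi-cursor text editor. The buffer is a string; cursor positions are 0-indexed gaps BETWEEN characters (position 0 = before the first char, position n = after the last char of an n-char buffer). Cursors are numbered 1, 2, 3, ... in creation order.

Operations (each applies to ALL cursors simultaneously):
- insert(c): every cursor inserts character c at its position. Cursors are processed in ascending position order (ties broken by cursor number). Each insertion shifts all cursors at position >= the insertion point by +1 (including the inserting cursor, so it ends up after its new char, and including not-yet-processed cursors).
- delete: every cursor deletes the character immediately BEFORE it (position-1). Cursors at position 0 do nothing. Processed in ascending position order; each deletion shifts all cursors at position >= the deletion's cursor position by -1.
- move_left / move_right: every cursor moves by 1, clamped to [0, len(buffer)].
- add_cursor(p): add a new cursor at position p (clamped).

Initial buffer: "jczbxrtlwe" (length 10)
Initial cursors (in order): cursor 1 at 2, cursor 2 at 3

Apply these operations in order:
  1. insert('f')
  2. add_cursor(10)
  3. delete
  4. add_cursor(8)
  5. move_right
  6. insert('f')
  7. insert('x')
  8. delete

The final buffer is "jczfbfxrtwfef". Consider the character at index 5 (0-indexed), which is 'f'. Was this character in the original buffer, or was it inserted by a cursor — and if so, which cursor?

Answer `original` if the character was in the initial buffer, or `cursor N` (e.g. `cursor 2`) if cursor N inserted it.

Answer: cursor 2

Derivation:
After op 1 (insert('f')): buffer="jcfzfbxrtlwe" (len 12), cursors c1@3 c2@5, authorship ..1.2.......
After op 2 (add_cursor(10)): buffer="jcfzfbxrtlwe" (len 12), cursors c1@3 c2@5 c3@10, authorship ..1.2.......
After op 3 (delete): buffer="jczbxrtwe" (len 9), cursors c1@2 c2@3 c3@7, authorship .........
After op 4 (add_cursor(8)): buffer="jczbxrtwe" (len 9), cursors c1@2 c2@3 c3@7 c4@8, authorship .........
After op 5 (move_right): buffer="jczbxrtwe" (len 9), cursors c1@3 c2@4 c3@8 c4@9, authorship .........
After op 6 (insert('f')): buffer="jczfbfxrtwfef" (len 13), cursors c1@4 c2@6 c3@11 c4@13, authorship ...1.2....3.4
After op 7 (insert('x')): buffer="jczfxbfxxrtwfxefx" (len 17), cursors c1@5 c2@8 c3@14 c4@17, authorship ...11.22....33.44
After op 8 (delete): buffer="jczfbfxrtwfef" (len 13), cursors c1@4 c2@6 c3@11 c4@13, authorship ...1.2....3.4
Authorship (.=original, N=cursor N): . . . 1 . 2 . . . . 3 . 4
Index 5: author = 2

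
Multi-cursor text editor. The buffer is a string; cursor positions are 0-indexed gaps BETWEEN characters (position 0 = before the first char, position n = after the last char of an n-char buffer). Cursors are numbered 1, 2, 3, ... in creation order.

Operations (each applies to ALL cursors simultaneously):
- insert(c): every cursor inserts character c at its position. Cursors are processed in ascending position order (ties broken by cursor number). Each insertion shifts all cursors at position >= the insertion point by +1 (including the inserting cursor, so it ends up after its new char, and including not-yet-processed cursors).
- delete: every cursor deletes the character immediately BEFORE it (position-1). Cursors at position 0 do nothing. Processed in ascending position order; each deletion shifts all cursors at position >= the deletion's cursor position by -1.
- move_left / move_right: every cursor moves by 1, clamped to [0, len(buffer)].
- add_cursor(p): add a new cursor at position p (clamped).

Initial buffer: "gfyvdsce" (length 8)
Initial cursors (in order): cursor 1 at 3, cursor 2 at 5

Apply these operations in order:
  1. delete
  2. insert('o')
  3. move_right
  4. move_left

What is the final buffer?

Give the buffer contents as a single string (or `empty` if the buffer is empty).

Answer: gfovosce

Derivation:
After op 1 (delete): buffer="gfvsce" (len 6), cursors c1@2 c2@3, authorship ......
After op 2 (insert('o')): buffer="gfovosce" (len 8), cursors c1@3 c2@5, authorship ..1.2...
After op 3 (move_right): buffer="gfovosce" (len 8), cursors c1@4 c2@6, authorship ..1.2...
After op 4 (move_left): buffer="gfovosce" (len 8), cursors c1@3 c2@5, authorship ..1.2...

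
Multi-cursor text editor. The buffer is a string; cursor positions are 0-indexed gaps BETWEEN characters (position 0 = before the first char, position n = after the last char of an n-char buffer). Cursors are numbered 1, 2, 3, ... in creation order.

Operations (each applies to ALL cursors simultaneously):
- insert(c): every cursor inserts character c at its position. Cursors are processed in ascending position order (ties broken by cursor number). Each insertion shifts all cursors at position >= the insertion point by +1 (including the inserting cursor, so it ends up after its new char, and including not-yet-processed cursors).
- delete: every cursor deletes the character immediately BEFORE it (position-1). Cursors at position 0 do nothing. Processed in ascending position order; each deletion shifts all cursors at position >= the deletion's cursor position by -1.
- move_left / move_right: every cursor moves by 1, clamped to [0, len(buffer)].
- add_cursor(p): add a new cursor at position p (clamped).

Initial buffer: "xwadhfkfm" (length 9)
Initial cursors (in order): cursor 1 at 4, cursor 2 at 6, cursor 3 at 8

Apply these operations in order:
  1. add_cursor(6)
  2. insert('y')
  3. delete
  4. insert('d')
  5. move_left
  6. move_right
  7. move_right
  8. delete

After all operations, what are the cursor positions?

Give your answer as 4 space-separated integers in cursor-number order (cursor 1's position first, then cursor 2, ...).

Answer: 5 7 9 7

Derivation:
After op 1 (add_cursor(6)): buffer="xwadhfkfm" (len 9), cursors c1@4 c2@6 c4@6 c3@8, authorship .........
After op 2 (insert('y')): buffer="xwadyhfyykfym" (len 13), cursors c1@5 c2@9 c4@9 c3@12, authorship ....1..24..3.
After op 3 (delete): buffer="xwadhfkfm" (len 9), cursors c1@4 c2@6 c4@6 c3@8, authorship .........
After op 4 (insert('d')): buffer="xwaddhfddkfdm" (len 13), cursors c1@5 c2@9 c4@9 c3@12, authorship ....1..24..3.
After op 5 (move_left): buffer="xwaddhfddkfdm" (len 13), cursors c1@4 c2@8 c4@8 c3@11, authorship ....1..24..3.
After op 6 (move_right): buffer="xwaddhfddkfdm" (len 13), cursors c1@5 c2@9 c4@9 c3@12, authorship ....1..24..3.
After op 7 (move_right): buffer="xwaddhfddkfdm" (len 13), cursors c1@6 c2@10 c4@10 c3@13, authorship ....1..24..3.
After op 8 (delete): buffer="xwaddfdfd" (len 9), cursors c1@5 c2@7 c4@7 c3@9, authorship ....1.2.3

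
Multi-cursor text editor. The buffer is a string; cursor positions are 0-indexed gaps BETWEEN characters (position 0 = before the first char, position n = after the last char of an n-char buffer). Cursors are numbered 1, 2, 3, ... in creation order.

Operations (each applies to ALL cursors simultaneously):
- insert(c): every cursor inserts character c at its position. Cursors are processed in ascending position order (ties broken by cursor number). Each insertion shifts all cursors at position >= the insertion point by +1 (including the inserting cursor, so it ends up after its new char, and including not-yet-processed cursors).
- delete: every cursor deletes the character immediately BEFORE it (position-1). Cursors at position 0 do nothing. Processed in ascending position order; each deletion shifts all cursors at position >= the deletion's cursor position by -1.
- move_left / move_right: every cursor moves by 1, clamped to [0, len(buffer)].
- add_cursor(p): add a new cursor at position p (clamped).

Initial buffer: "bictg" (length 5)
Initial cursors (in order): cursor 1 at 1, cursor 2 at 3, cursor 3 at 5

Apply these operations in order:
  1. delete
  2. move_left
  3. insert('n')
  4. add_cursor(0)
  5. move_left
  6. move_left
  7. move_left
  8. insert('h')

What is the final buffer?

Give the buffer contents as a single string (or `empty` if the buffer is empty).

After op 1 (delete): buffer="it" (len 2), cursors c1@0 c2@1 c3@2, authorship ..
After op 2 (move_left): buffer="it" (len 2), cursors c1@0 c2@0 c3@1, authorship ..
After op 3 (insert('n')): buffer="nnint" (len 5), cursors c1@2 c2@2 c3@4, authorship 12.3.
After op 4 (add_cursor(0)): buffer="nnint" (len 5), cursors c4@0 c1@2 c2@2 c3@4, authorship 12.3.
After op 5 (move_left): buffer="nnint" (len 5), cursors c4@0 c1@1 c2@1 c3@3, authorship 12.3.
After op 6 (move_left): buffer="nnint" (len 5), cursors c1@0 c2@0 c4@0 c3@2, authorship 12.3.
After op 7 (move_left): buffer="nnint" (len 5), cursors c1@0 c2@0 c4@0 c3@1, authorship 12.3.
After op 8 (insert('h')): buffer="hhhnhnint" (len 9), cursors c1@3 c2@3 c4@3 c3@5, authorship 124132.3.

Answer: hhhnhnint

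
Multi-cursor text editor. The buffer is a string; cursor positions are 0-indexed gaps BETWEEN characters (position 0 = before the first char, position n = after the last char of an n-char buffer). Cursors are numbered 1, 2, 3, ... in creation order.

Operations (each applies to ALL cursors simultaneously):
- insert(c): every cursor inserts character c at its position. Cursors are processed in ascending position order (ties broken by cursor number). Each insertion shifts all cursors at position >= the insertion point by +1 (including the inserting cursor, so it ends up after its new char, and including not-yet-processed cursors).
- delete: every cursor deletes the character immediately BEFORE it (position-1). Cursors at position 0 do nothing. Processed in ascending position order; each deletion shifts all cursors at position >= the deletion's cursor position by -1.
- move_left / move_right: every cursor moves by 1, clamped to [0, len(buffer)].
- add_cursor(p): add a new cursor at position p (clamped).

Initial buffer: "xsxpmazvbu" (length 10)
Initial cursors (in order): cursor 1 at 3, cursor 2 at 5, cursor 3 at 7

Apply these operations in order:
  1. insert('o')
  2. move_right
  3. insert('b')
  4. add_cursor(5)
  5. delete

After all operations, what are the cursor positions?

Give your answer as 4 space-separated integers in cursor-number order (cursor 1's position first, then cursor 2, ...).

After op 1 (insert('o')): buffer="xsxopmoazovbu" (len 13), cursors c1@4 c2@7 c3@10, authorship ...1..2..3...
After op 2 (move_right): buffer="xsxopmoazovbu" (len 13), cursors c1@5 c2@8 c3@11, authorship ...1..2..3...
After op 3 (insert('b')): buffer="xsxopbmoabzovbbu" (len 16), cursors c1@6 c2@10 c3@14, authorship ...1.1.2.2.3.3..
After op 4 (add_cursor(5)): buffer="xsxopbmoabzovbbu" (len 16), cursors c4@5 c1@6 c2@10 c3@14, authorship ...1.1.2.2.3.3..
After op 5 (delete): buffer="xsxomoazovbu" (len 12), cursors c1@4 c4@4 c2@7 c3@10, authorship ...1.2..3...

Answer: 4 7 10 4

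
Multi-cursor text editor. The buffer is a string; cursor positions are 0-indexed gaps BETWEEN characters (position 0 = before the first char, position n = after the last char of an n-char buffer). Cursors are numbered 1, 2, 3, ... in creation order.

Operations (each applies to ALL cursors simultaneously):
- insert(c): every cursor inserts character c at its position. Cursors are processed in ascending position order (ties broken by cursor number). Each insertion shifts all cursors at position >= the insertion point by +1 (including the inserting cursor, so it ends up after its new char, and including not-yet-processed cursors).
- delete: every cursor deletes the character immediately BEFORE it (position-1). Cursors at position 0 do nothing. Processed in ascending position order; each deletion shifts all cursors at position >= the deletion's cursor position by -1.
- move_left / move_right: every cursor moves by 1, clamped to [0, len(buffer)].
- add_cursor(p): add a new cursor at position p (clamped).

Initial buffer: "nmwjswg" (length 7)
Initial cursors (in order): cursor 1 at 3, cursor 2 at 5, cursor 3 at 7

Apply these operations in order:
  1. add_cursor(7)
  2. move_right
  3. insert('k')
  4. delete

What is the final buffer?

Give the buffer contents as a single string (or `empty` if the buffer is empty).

After op 1 (add_cursor(7)): buffer="nmwjswg" (len 7), cursors c1@3 c2@5 c3@7 c4@7, authorship .......
After op 2 (move_right): buffer="nmwjswg" (len 7), cursors c1@4 c2@6 c3@7 c4@7, authorship .......
After op 3 (insert('k')): buffer="nmwjkswkgkk" (len 11), cursors c1@5 c2@8 c3@11 c4@11, authorship ....1..2.34
After op 4 (delete): buffer="nmwjswg" (len 7), cursors c1@4 c2@6 c3@7 c4@7, authorship .......

Answer: nmwjswg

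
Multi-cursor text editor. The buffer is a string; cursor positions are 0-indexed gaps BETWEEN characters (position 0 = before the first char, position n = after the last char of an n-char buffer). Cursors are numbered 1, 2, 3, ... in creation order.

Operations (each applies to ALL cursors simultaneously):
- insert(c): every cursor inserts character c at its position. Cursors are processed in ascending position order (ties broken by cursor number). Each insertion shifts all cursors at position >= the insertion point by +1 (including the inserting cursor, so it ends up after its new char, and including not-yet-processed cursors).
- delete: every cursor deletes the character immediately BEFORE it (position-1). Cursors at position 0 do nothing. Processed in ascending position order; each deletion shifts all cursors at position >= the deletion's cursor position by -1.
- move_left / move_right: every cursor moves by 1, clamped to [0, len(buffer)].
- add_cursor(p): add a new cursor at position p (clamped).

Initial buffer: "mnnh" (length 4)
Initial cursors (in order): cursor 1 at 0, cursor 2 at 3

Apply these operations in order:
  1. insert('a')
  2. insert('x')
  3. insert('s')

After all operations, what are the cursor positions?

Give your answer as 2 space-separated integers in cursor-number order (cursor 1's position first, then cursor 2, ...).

Answer: 3 9

Derivation:
After op 1 (insert('a')): buffer="amnnah" (len 6), cursors c1@1 c2@5, authorship 1...2.
After op 2 (insert('x')): buffer="axmnnaxh" (len 8), cursors c1@2 c2@7, authorship 11...22.
After op 3 (insert('s')): buffer="axsmnnaxsh" (len 10), cursors c1@3 c2@9, authorship 111...222.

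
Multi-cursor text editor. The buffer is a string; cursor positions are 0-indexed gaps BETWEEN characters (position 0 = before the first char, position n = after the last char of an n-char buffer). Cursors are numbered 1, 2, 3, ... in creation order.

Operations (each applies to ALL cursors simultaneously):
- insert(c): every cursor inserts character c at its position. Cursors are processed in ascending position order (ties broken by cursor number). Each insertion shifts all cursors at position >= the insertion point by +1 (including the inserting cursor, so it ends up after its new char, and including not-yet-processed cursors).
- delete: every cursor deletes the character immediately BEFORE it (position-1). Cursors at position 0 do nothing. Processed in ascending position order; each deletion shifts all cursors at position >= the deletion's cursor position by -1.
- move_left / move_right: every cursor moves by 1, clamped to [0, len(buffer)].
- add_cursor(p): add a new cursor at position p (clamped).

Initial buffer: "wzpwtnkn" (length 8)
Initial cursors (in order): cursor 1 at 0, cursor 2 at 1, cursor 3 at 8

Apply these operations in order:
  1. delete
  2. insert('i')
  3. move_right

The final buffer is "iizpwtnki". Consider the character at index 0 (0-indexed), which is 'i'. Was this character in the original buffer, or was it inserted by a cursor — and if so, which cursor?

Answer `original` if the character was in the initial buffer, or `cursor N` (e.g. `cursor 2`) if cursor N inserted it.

After op 1 (delete): buffer="zpwtnk" (len 6), cursors c1@0 c2@0 c3@6, authorship ......
After op 2 (insert('i')): buffer="iizpwtnki" (len 9), cursors c1@2 c2@2 c3@9, authorship 12......3
After op 3 (move_right): buffer="iizpwtnki" (len 9), cursors c1@3 c2@3 c3@9, authorship 12......3
Authorship (.=original, N=cursor N): 1 2 . . . . . . 3
Index 0: author = 1

Answer: cursor 1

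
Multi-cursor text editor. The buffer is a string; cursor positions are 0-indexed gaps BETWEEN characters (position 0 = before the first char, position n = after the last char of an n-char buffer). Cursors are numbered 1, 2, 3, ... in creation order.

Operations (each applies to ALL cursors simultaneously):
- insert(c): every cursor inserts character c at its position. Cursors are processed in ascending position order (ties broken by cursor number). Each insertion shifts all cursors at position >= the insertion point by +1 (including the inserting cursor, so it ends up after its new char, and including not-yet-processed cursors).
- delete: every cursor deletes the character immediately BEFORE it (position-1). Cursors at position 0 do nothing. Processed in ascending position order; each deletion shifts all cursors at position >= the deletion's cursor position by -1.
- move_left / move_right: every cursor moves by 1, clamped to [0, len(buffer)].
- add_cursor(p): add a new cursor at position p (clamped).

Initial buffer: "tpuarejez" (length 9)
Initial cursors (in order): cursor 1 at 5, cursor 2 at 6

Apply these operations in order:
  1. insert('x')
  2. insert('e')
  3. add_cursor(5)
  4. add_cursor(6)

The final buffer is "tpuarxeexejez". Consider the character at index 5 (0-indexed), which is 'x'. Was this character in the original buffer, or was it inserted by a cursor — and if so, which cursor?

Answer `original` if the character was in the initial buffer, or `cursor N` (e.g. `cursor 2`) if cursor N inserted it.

After op 1 (insert('x')): buffer="tpuarxexjez" (len 11), cursors c1@6 c2@8, authorship .....1.2...
After op 2 (insert('e')): buffer="tpuarxeexejez" (len 13), cursors c1@7 c2@10, authorship .....11.22...
After op 3 (add_cursor(5)): buffer="tpuarxeexejez" (len 13), cursors c3@5 c1@7 c2@10, authorship .....11.22...
After op 4 (add_cursor(6)): buffer="tpuarxeexejez" (len 13), cursors c3@5 c4@6 c1@7 c2@10, authorship .....11.22...
Authorship (.=original, N=cursor N): . . . . . 1 1 . 2 2 . . .
Index 5: author = 1

Answer: cursor 1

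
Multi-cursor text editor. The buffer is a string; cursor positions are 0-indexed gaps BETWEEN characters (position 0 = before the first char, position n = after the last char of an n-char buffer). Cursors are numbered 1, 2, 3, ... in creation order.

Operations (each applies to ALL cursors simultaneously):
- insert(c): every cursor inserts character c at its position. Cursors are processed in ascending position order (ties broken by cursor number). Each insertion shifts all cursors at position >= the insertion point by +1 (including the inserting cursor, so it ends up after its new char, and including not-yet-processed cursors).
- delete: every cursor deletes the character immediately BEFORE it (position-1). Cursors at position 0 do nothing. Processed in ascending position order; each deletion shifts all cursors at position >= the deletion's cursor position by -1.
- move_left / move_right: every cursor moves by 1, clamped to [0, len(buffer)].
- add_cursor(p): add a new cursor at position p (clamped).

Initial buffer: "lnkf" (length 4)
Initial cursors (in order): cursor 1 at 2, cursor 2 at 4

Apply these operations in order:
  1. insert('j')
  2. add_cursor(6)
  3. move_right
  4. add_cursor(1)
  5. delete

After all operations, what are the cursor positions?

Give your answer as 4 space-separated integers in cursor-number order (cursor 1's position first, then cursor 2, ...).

After op 1 (insert('j')): buffer="lnjkfj" (len 6), cursors c1@3 c2@6, authorship ..1..2
After op 2 (add_cursor(6)): buffer="lnjkfj" (len 6), cursors c1@3 c2@6 c3@6, authorship ..1..2
After op 3 (move_right): buffer="lnjkfj" (len 6), cursors c1@4 c2@6 c3@6, authorship ..1..2
After op 4 (add_cursor(1)): buffer="lnjkfj" (len 6), cursors c4@1 c1@4 c2@6 c3@6, authorship ..1..2
After op 5 (delete): buffer="nj" (len 2), cursors c4@0 c1@2 c2@2 c3@2, authorship .1

Answer: 2 2 2 0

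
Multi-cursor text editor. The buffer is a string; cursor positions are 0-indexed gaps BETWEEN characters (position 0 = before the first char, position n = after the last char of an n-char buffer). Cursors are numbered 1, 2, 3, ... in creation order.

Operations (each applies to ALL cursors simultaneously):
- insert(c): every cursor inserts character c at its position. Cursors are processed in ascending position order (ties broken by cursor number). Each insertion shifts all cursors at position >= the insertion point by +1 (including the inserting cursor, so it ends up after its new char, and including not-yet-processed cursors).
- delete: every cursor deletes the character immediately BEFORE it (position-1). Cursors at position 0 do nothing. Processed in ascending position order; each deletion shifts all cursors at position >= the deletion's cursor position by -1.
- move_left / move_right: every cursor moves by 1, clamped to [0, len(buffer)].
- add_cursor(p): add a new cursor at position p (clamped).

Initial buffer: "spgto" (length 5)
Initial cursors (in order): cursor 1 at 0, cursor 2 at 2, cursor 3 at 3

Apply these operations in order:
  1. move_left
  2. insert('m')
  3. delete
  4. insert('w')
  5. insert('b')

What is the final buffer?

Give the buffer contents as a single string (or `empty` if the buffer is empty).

After op 1 (move_left): buffer="spgto" (len 5), cursors c1@0 c2@1 c3@2, authorship .....
After op 2 (insert('m')): buffer="msmpmgto" (len 8), cursors c1@1 c2@3 c3@5, authorship 1.2.3...
After op 3 (delete): buffer="spgto" (len 5), cursors c1@0 c2@1 c3@2, authorship .....
After op 4 (insert('w')): buffer="wswpwgto" (len 8), cursors c1@1 c2@3 c3@5, authorship 1.2.3...
After op 5 (insert('b')): buffer="wbswbpwbgto" (len 11), cursors c1@2 c2@5 c3@8, authorship 11.22.33...

Answer: wbswbpwbgto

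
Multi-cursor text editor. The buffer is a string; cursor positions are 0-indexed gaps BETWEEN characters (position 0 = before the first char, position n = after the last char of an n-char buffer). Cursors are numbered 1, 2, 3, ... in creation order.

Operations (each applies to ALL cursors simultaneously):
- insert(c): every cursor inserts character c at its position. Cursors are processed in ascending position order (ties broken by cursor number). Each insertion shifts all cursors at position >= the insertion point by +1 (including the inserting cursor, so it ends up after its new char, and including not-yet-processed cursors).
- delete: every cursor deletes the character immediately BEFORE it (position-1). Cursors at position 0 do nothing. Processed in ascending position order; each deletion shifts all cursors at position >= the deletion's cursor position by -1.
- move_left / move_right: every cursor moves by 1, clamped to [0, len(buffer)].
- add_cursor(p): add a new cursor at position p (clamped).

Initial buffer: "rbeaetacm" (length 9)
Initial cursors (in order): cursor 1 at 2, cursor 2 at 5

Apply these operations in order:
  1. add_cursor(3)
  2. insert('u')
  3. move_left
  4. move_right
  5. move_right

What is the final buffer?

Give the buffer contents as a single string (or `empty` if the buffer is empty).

Answer: rbueuaeutacm

Derivation:
After op 1 (add_cursor(3)): buffer="rbeaetacm" (len 9), cursors c1@2 c3@3 c2@5, authorship .........
After op 2 (insert('u')): buffer="rbueuaeutacm" (len 12), cursors c1@3 c3@5 c2@8, authorship ..1.3..2....
After op 3 (move_left): buffer="rbueuaeutacm" (len 12), cursors c1@2 c3@4 c2@7, authorship ..1.3..2....
After op 4 (move_right): buffer="rbueuaeutacm" (len 12), cursors c1@3 c3@5 c2@8, authorship ..1.3..2....
After op 5 (move_right): buffer="rbueuaeutacm" (len 12), cursors c1@4 c3@6 c2@9, authorship ..1.3..2....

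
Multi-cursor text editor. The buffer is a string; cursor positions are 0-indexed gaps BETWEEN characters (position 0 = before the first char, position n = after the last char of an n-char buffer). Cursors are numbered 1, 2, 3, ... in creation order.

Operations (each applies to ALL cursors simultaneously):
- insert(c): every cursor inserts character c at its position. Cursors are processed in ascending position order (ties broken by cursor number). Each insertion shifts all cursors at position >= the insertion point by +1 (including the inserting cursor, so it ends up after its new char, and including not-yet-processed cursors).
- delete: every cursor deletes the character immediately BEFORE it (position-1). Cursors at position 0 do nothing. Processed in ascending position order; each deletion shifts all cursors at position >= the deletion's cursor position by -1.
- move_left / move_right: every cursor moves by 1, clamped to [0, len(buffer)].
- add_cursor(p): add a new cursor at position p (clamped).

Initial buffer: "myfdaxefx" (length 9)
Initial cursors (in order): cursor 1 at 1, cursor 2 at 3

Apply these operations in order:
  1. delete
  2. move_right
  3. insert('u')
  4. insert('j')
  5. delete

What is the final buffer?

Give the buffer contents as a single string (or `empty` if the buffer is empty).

Answer: yuduaxefx

Derivation:
After op 1 (delete): buffer="ydaxefx" (len 7), cursors c1@0 c2@1, authorship .......
After op 2 (move_right): buffer="ydaxefx" (len 7), cursors c1@1 c2@2, authorship .......
After op 3 (insert('u')): buffer="yuduaxefx" (len 9), cursors c1@2 c2@4, authorship .1.2.....
After op 4 (insert('j')): buffer="yujdujaxefx" (len 11), cursors c1@3 c2@6, authorship .11.22.....
After op 5 (delete): buffer="yuduaxefx" (len 9), cursors c1@2 c2@4, authorship .1.2.....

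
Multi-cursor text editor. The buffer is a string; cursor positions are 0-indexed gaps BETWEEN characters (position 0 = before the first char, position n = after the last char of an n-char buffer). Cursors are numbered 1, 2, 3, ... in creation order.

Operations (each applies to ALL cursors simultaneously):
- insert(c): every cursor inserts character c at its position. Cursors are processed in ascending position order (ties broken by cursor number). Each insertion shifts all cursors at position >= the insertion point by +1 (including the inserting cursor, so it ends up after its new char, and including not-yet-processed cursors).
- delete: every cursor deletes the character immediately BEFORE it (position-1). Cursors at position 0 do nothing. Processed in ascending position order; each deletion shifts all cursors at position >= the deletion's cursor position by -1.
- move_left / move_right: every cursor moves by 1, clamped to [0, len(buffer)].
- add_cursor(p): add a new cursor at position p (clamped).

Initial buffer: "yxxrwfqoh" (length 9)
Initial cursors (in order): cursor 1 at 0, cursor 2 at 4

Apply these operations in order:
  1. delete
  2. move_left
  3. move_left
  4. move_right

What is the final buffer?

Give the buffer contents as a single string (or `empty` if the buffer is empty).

Answer: yxxwfqoh

Derivation:
After op 1 (delete): buffer="yxxwfqoh" (len 8), cursors c1@0 c2@3, authorship ........
After op 2 (move_left): buffer="yxxwfqoh" (len 8), cursors c1@0 c2@2, authorship ........
After op 3 (move_left): buffer="yxxwfqoh" (len 8), cursors c1@0 c2@1, authorship ........
After op 4 (move_right): buffer="yxxwfqoh" (len 8), cursors c1@1 c2@2, authorship ........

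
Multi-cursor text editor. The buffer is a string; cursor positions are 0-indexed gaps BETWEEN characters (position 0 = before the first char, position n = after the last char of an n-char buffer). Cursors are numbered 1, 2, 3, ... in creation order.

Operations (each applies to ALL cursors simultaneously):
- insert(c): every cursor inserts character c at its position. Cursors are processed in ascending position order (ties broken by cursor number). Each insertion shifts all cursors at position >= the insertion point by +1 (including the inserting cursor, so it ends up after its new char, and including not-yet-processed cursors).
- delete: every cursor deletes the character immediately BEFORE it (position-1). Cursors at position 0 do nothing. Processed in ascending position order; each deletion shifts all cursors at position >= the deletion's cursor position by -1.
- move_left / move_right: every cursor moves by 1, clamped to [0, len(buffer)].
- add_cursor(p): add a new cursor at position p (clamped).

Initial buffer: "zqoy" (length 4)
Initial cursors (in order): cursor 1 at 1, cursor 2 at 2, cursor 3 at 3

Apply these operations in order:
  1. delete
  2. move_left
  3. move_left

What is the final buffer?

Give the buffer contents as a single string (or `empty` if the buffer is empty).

Answer: y

Derivation:
After op 1 (delete): buffer="y" (len 1), cursors c1@0 c2@0 c3@0, authorship .
After op 2 (move_left): buffer="y" (len 1), cursors c1@0 c2@0 c3@0, authorship .
After op 3 (move_left): buffer="y" (len 1), cursors c1@0 c2@0 c3@0, authorship .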